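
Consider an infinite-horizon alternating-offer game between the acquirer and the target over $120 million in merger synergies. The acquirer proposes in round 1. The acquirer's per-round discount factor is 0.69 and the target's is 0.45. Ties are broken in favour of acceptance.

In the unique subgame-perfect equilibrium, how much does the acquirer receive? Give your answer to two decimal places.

Let x be the acquirer's share when the acquirer proposes and y be the target's share when the target proposes.
The target accepts iff offered ≥ 0.45·y, so x = 120 − 0.45y. Symmetrically y = 120 − 0.69x.
Substituting: x = 120 − 0.45(120 − 0.69x), giving x(1 − 0.69·0.45) = 120(1 − 0.45).
So x = 120 × 0.55 / 0.6895 ≈ 95.7215, and the target receives 120 − x ≈ 24.2785.

95.72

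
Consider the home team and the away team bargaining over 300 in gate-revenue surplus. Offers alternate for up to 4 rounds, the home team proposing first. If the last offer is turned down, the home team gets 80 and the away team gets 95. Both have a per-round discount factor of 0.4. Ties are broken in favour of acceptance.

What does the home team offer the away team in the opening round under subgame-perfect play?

86.08

Solve by backward induction from round 4.
Round 4 (the away team proposes): the home team gets 80 if talks fail, so the away team offers 80 and keeps 220.
Round 3 (the home team proposes): the away team can get 220 next round, worth 0.4 × 220 = 88 now. The home team offers 88 and keeps 300 − 88 = 212.
Round 2 (the away team proposes): the home team can get 212 next round, worth 0.4 × 212 = 84.8 now; the away team offers that and keeps 215.2.
Round 1 (the home team proposes): the away team can get 215.2 next round, worth 0.4 × 215.2 = 86.08 now, so the home team offers 86.08, keeping 213.92.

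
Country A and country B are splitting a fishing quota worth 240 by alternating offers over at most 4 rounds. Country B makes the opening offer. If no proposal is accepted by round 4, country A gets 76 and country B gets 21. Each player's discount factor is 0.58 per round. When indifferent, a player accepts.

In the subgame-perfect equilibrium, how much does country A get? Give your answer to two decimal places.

101.19

Solve by backward induction from round 4.
Round 4 (country A proposes): country B gets 21 if talks fail, so country A offers 21 and keeps 219.
Round 3 (country B proposes): country A can get 219 next round, worth 0.58 × 219 = 127.02 now; country B offers that and keeps 112.98.
Round 2 (country A proposes): country B can get 112.98 next round, worth 0.58 × 112.98 = 65.5284 now; country A offers that and keeps 174.4716.
Round 1 (country B proposes): country A can get 174.4716 next round, worth 0.58 × 174.4716 = 101.193528 now; country B offers that and keeps 138.806472.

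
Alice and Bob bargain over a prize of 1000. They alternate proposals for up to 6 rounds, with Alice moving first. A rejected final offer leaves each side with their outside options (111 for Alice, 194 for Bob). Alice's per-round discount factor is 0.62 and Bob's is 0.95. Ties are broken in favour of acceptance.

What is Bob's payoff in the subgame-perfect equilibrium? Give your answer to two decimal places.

Round 6 (Bob proposes): Alice gets 111 if talks fail, so Bob offers 111 and keeps 889.
Round 5 (Alice proposes): Bob can get 889 next round, worth 0.95 × 889 = 844.55 now; Alice offers that and keeps 155.45.
Round 4 (Bob proposes): Alice can get 155.45 next round, worth 0.62 × 155.45 = 96.379 now, so Bob offers 96.379, keeping 903.621.
Round 3 (Alice proposes): Bob can get 903.621 next round, worth 0.95 × 903.621 = 858.43995 now; Alice offers that and keeps 141.56005.
Round 2 (Bob proposes): Alice can get 141.56005 next round, worth 0.62 × 141.56005 = 87.767231 now. Bob offers 87.767231 and keeps 1000 − 87.767231 = 912.232769.
Round 1 (Alice proposes): Bob can get 912.232769 next round, worth 0.95 × 912.232769 = 866.62113055 now. Alice offers 866.62113055 and keeps 1000 − 866.62113055 = 133.37886945.

866.62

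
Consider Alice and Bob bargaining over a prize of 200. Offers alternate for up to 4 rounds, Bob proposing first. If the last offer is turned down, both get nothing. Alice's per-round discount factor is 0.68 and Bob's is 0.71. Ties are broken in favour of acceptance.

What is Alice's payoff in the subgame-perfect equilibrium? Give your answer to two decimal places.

105.10

Round 4 (Alice proposes): Bob will accept anything ≥ 0, so Alice offers 0 and keeps 200.
Round 3 (Bob proposes): Alice can get 200 next round, worth 0.68 × 200 = 136 now. Bob offers 136 and keeps 200 − 136 = 64.
Round 2 (Alice proposes): Bob can get 64 next round, worth 0.71 × 64 = 45.44 now; Alice offers that and keeps 154.56.
Round 1 (Bob proposes): Alice can get 154.56 next round, worth 0.68 × 154.56 = 105.1008 now. Bob offers 105.1008 and keeps 200 − 105.1008 = 94.8992.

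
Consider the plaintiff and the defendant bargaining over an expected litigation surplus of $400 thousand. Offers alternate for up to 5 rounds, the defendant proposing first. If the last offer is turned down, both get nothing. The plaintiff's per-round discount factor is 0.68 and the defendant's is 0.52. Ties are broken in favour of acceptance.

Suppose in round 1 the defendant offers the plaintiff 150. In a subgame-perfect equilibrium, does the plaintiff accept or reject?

Round 5 (the defendant proposes): rejection yields 0 for the plaintiff; the defendant offers 0 and keeps 400.
Round 4 (the plaintiff proposes): the defendant can get 400 next round, worth 0.52 × 400 = 208 now. The plaintiff offers 208 and keeps 400 − 208 = 192.
Round 3 (the defendant proposes): the plaintiff can get 192 next round, worth 0.68 × 192 = 130.56 now; the defendant offers that and keeps 269.44.
Round 2 (the plaintiff proposes): the defendant can get 269.44 next round, worth 0.52 × 269.44 = 140.1088 now. The plaintiff offers 140.1088 and keeps 400 − 140.1088 = 259.8912.
So by rejecting in round 1, the plaintiff gets 259.8912 next round, worth 0.68 × 259.8912 = 176.726016 now.
Offer 150 < 176.726016, so the plaintiff rejects.

Reject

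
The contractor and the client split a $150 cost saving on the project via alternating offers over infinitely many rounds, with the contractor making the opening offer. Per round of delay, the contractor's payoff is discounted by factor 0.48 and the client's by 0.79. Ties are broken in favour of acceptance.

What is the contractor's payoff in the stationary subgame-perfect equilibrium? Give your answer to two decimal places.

When the contractor proposes, the client accepts any offer worth at least 0.79 times what the client would get by proposing next round; and vice versa.
This gives x = 150 − 0.79y and y = 150 − 0.48x, where x and y are each side's share when it proposes.
Hence (1 − 0.79·0.48)x = 150(1 − 0.79), i.e. 0.6208·x = 31.5.
x ≈ 50.7410; the client's share is 150 − x ≈ 99.2590.

50.74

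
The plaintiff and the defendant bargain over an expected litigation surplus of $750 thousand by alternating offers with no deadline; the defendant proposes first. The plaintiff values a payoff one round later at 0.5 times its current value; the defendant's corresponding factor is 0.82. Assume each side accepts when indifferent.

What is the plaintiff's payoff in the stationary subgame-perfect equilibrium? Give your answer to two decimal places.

114.41

When the defendant proposes, the plaintiff accepts any offer worth at least 0.5 times what the plaintiff would get by proposing next round; and vice versa.
This gives x = 750 − 0.5y and y = 750 − 0.82x, where x and y are each side's share when it proposes.
Hence (1 − 0.5·0.82)x = 750(1 − 0.5), i.e. 0.59·x = 375.
x ≈ 635.5932; the plaintiff's share is 750 − x ≈ 114.4068.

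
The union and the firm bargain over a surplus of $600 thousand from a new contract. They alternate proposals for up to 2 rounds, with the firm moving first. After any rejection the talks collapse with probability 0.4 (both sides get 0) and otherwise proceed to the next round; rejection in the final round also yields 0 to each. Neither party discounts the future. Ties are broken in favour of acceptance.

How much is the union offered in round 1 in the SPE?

360

Round 2 (the union proposes): rejection yields 0 for the firm; the union offers 0 and keeps 600.
Round 1 (the firm proposes): rejecting gives the union an expected 0.6 × 600 = 360; the firm offers that and keeps 240.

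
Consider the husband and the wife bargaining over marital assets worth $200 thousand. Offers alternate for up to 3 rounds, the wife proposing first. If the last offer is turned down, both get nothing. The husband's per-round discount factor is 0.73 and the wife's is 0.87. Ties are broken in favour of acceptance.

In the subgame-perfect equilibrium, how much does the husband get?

Work backward from the last round.
Round 3 (the wife proposes): rejection yields 0 for the husband; the wife offers 0 and keeps 200.
Round 2 (the husband proposes): the wife can get 200 next round, worth 0.87 × 200 = 174 now. The husband offers 174 and keeps 200 − 174 = 26.
Round 1 (the wife proposes): the husband can get 26 next round, worth 0.73 × 26 = 18.98 now. The wife offers 18.98 and keeps 200 − 18.98 = 181.02.

18.98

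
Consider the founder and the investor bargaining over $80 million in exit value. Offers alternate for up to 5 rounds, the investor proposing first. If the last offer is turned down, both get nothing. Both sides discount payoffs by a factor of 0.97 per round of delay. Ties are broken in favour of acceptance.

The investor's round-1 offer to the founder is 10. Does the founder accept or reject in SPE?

Work out the founder's continuation value if the offer is rejected.
Round 5 (the investor proposes): rejection yields 0 for the founder; the investor offers 0 and keeps 80.
Round 4 (the founder proposes): the investor can get 80 next round, worth 0.97 × 80 = 77.6 now; the founder offers that and keeps 2.4.
Round 3 (the investor proposes): the founder can get 2.4 next round, worth 0.97 × 2.4 = 2.328 now, so the investor offers 2.328, keeping 77.672.
Round 2 (the founder proposes): the investor can get 77.672 next round, worth 0.97 × 77.672 = 75.34184 now. The founder offers 75.34184 and keeps 80 − 75.34184 = 4.65816.
So by rejecting in round 1, the founder gets 4.65816 next round, worth 0.97 × 4.65816 = 4.5184152 now.
Offer 10 ≥ 4.5184152, so the founder accepts.

Accept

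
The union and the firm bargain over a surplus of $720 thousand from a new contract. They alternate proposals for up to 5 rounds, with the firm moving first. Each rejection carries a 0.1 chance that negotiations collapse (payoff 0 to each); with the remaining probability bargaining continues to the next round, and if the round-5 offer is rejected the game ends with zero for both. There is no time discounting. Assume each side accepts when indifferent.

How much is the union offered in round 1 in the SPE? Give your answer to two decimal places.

Round 5 (the firm proposes): rejection yields 0 for the union; the firm offers 0 and keeps 720.
Round 4 (the union proposes): rejecting gives the firm an expected 0.9 × 720 = 648; the union offers that and keeps 72.
Round 3 (the firm proposes): rejecting gives the union an expected 0.9 × 72 = 64.8, so the firm offers 64.8, keeping 655.2.
Round 2 (the union proposes): rejecting gives the firm an expected 0.9 × 655.2 = 589.68, so the union offers 589.68, keeping 130.32.
Round 1 (the firm proposes): rejecting gives the union an expected 0.9 × 130.32 = 117.288. The firm offers 117.288 and keeps 720 − 117.288 = 602.712.

117.29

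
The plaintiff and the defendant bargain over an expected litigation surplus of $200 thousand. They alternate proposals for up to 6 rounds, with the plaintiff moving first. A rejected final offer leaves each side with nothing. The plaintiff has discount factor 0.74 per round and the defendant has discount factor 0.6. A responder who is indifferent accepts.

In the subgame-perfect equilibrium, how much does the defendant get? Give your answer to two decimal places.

68.71

Round 6 (the defendant proposes): the plaintiff will accept anything ≥ 0, so the defendant offers 0 and keeps 200.
Round 5 (the plaintiff proposes): the defendant can get 200 next round, worth 0.6 × 200 = 120 now; the plaintiff offers that and keeps 80.
Round 4 (the defendant proposes): the plaintiff can get 80 next round, worth 0.74 × 80 = 59.2 now; the defendant offers that and keeps 140.8.
Round 3 (the plaintiff proposes): the defendant can get 140.8 next round, worth 0.6 × 140.8 = 84.48 now, so the plaintiff offers 84.48, keeping 115.52.
Round 2 (the defendant proposes): the plaintiff can get 115.52 next round, worth 0.74 × 115.52 = 85.4848 now; the defendant offers that and keeps 114.5152.
Round 1 (the plaintiff proposes): the defendant can get 114.5152 next round, worth 0.6 × 114.5152 = 68.70912 now. The plaintiff offers 68.70912 and keeps 200 − 68.70912 = 131.29088.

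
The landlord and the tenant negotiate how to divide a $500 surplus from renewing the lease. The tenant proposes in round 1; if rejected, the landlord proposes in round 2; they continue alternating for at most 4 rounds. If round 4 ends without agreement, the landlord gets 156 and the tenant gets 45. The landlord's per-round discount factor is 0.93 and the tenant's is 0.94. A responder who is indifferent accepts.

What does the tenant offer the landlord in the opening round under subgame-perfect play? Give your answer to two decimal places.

Round 4 (the landlord proposes): the tenant gets 45 if talks fail, so the landlord offers 45 and keeps 455.
Round 3 (the tenant proposes): the landlord can get 455 next round, worth 0.93 × 455 = 423.15 now; the tenant offers that and keeps 76.85.
Round 2 (the landlord proposes): the tenant can get 76.85 next round, worth 0.94 × 76.85 = 72.239 now; the landlord offers that and keeps 427.761.
Round 1 (the tenant proposes): the landlord can get 427.761 next round, worth 0.93 × 427.761 = 397.81773 now, so the tenant offers 397.81773, keeping 102.18227.

397.82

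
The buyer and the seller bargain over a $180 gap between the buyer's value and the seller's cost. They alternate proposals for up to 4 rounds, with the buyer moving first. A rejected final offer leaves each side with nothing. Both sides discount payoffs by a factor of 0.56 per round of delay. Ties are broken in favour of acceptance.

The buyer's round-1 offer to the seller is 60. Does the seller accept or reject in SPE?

Reject

Work out the seller's continuation value if the offer is rejected.
Round 4 (the seller proposes): rejection yields 0 for the buyer; the seller offers 0 and keeps 180.
Round 3 (the buyer proposes): the seller can get 180 next round, worth 0.56 × 180 = 100.8 now; the buyer offers that and keeps 79.2.
Round 2 (the seller proposes): the buyer can get 79.2 next round, worth 0.56 × 79.2 = 44.352 now; the seller offers that and keeps 135.648.
So by rejecting in round 1, the seller gets 135.648 next round, worth 0.56 × 135.648 = 75.96288 now.
Offer 60 < 75.96288, so the seller rejects.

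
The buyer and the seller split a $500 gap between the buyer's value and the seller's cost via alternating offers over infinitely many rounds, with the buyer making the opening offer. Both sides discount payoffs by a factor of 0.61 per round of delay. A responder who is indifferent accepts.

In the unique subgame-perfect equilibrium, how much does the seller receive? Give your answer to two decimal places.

189.44

In a stationary SPE each proposer offers the other exactly their discounted continuation value.
If the buyer keeps x when proposing and the seller keeps y when proposing, then x = 500 − 0.61y and y = 500 − 0.61x.
Solving: x = 500(1 − 0.61) / (1 − 0.61·0.61) = 195 / 0.6279 ≈ 310.5590.
The seller gets 500 − 310.5590 ≈ 189.4410.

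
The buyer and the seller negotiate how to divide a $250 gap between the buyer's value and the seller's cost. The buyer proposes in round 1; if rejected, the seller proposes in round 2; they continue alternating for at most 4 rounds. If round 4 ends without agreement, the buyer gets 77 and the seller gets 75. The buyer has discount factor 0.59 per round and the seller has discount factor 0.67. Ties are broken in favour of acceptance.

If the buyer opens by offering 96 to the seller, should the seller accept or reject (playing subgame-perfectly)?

Reject

Work out the seller's continuation value if the offer is rejected.
Round 4 (the seller proposes): the buyer gets 77 if talks fail, so the seller offers 77 and keeps 173.
Round 3 (the buyer proposes): the seller can get 173 next round, worth 0.67 × 173 = 115.91 now. The buyer offers 115.91 and keeps 250 − 115.91 = 134.09.
Round 2 (the seller proposes): the buyer can get 134.09 next round, worth 0.59 × 134.09 = 79.1131 now, so the seller offers 79.1131, keeping 170.8869.
So by rejecting in round 1, the seller gets 170.8869 next round, worth 0.67 × 170.8869 = 114.494223 now.
Offer 96 < 114.494223, so the seller rejects.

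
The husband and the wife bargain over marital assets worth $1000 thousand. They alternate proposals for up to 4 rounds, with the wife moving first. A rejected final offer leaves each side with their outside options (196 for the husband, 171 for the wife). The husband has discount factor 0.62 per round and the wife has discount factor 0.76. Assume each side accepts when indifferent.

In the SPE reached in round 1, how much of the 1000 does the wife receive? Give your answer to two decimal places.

Round 4 (the husband proposes): the wife gets 171 if talks fail, so the husband offers 171 and keeps 829.
Round 3 (the wife proposes): the husband can get 829 next round, worth 0.62 × 829 = 513.98 now. The wife offers 513.98 and keeps 1000 − 513.98 = 486.02.
Round 2 (the husband proposes): the wife can get 486.02 next round, worth 0.76 × 486.02 = 369.3752 now; the husband offers that and keeps 630.6248.
Round 1 (the wife proposes): the husband can get 630.6248 next round, worth 0.62 × 630.6248 = 390.987376 now. The wife offers 390.987376 and keeps 1000 − 390.987376 = 609.012624.

609.01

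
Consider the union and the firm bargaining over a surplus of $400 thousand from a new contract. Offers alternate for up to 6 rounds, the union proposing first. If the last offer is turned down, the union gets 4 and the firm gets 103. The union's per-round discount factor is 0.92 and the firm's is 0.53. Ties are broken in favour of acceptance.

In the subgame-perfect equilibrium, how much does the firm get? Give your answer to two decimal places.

75.13

Round 6 (the firm proposes): the union gets 4 if talks fail, so the firm offers 4 and keeps 396.
Round 5 (the union proposes): the firm can get 396 next round, worth 0.53 × 396 = 209.88 now; the union offers that and keeps 190.12.
Round 4 (the firm proposes): the union can get 190.12 next round, worth 0.92 × 190.12 = 174.9104 now; the firm offers that and keeps 225.0896.
Round 3 (the union proposes): the firm can get 225.0896 next round, worth 0.53 × 225.0896 = 119.297488 now. The union offers 119.297488 and keeps 400 − 119.297488 = 280.702512.
Round 2 (the firm proposes): the union can get 280.702512 next round, worth 0.92 × 280.702512 = 258.24631104 now; the firm offers that and keeps 141.75368896.
Round 1 (the union proposes): the firm can get 141.75368896 next round, worth 0.53 × 141.75368896 = 75.1294551488 now. The union offers 75.1294551488 and keeps 400 − 75.1294551488 = 324.8705448512.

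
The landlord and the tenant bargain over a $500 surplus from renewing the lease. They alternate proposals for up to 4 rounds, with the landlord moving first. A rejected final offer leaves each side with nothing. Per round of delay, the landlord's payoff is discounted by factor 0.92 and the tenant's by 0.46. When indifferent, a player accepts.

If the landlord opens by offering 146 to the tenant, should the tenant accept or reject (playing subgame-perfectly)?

Round 4 (the tenant proposes): the landlord will accept anything ≥ 0, so the tenant offers 0 and keeps 500.
Round 3 (the landlord proposes): the tenant can get 500 next round, worth 0.46 × 500 = 230 now; the landlord offers that and keeps 270.
Round 2 (the tenant proposes): the landlord can get 270 next round, worth 0.92 × 270 = 248.4 now, so the tenant offers 248.4, keeping 251.6.
So by rejecting in round 1, the tenant gets 251.6 next round, worth 0.46 × 251.6 = 115.736 now.
Offer 146 ≥ 115.736, so the tenant accepts.

Accept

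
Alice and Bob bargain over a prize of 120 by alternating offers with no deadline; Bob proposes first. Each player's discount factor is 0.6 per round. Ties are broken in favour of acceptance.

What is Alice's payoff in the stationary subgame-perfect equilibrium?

45

In a stationary SPE each proposer offers the other exactly their discounted continuation value.
If Bob keeps x when proposing and Alice keeps y when proposing, then x = 120 − 0.6y and y = 120 − 0.6x.
Solving: x = 120(1 − 0.6) / (1 − 0.6·0.6) = 48 / 0.64 = 75.
Alice gets 120 − 75 = 45.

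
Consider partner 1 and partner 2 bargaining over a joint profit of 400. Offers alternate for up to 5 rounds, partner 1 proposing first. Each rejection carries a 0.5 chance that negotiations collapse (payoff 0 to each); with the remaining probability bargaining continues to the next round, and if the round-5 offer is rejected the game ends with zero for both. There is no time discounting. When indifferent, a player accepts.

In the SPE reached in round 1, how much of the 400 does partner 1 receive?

Round 5 (partner 1 proposes): rejection yields 0 for partner 2; partner 1 offers 0 and keeps 400.
Round 4 (partner 2 proposes): rejecting gives partner 1 an expected 0.5 × 400 = 200. Partner 2 offers 200 and keeps 400 − 200 = 200.
Round 3 (partner 1 proposes): rejecting gives partner 2 an expected 0.5 × 200 = 100. Partner 1 offers 100 and keeps 400 − 100 = 300.
Round 2 (partner 2 proposes): rejecting gives partner 1 an expected 0.5 × 300 = 150; partner 2 offers that and keeps 250.
Round 1 (partner 1 proposes): rejecting gives partner 2 an expected 0.5 × 250 = 125; partner 1 offers that and keeps 275.

275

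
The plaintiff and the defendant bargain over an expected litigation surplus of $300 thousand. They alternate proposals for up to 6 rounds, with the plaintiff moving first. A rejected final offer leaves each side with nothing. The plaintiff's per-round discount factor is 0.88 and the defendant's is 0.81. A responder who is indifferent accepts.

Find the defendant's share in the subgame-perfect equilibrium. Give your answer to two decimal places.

Round 6 (the defendant proposes): the plaintiff will accept anything ≥ 0, so the defendant offers 0 and keeps 300.
Round 5 (the plaintiff proposes): the defendant can get 300 next round, worth 0.81 × 300 = 243 now, so the plaintiff offers 243, keeping 57.
Round 4 (the defendant proposes): the plaintiff can get 57 next round, worth 0.88 × 57 = 50.16 now, so the defendant offers 50.16, keeping 249.84.
Round 3 (the plaintiff proposes): the defendant can get 249.84 next round, worth 0.81 × 249.84 = 202.3704 now, so the plaintiff offers 202.3704, keeping 97.6296.
Round 2 (the defendant proposes): the plaintiff can get 97.6296 next round, worth 0.88 × 97.6296 = 85.914048 now; the defendant offers that and keeps 214.085952.
Round 1 (the plaintiff proposes): the defendant can get 214.085952 next round, worth 0.81 × 214.085952 = 173.40962112 now, so the plaintiff offers 173.40962112, keeping 126.59037888.

173.41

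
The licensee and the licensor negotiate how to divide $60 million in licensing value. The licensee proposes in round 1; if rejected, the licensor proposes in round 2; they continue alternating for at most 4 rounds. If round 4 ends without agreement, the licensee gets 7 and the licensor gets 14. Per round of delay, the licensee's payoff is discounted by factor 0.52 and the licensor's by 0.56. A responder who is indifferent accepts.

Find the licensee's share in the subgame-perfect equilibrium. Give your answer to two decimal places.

Round 4 (the licensor proposes): the licensee gets 7 if talks fail, so the licensor offers 7 and keeps 53.
Round 3 (the licensee proposes): the licensor can get 53 next round, worth 0.56 × 53 = 29.68 now; the licensee offers that and keeps 30.32.
Round 2 (the licensor proposes): the licensee can get 30.32 next round, worth 0.52 × 30.32 = 15.7664 now, so the licensor offers 15.7664, keeping 44.2336.
Round 1 (the licensee proposes): the licensor can get 44.2336 next round, worth 0.56 × 44.2336 = 24.770816 now. The licensee offers 24.770816 and keeps 60 − 24.770816 = 35.229184.

35.23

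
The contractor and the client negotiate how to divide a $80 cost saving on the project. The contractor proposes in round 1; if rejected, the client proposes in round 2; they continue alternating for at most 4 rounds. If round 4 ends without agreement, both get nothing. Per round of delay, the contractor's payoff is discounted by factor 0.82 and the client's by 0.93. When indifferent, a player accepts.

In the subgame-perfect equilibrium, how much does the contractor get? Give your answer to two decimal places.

9.87

Round 4 (the client proposes): the contractor will accept anything ≥ 0, so the client offers 0 and keeps 80.
Round 3 (the contractor proposes): the client can get 80 next round, worth 0.93 × 80 = 74.4 now, so the contractor offers 74.4, keeping 5.6.
Round 2 (the client proposes): the contractor can get 5.6 next round, worth 0.82 × 5.6 = 4.592 now; the client offers that and keeps 75.408.
Round 1 (the contractor proposes): the client can get 75.408 next round, worth 0.93 × 75.408 = 70.12944 now; the contractor offers that and keeps 9.87056.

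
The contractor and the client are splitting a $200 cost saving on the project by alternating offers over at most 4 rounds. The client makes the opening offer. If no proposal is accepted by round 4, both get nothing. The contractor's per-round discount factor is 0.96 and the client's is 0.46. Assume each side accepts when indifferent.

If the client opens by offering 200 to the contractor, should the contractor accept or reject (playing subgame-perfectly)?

Round 4 (the contractor proposes): the client will accept anything ≥ 0, so the contractor offers 0 and keeps 200.
Round 3 (the client proposes): the contractor can get 200 next round, worth 0.96 × 200 = 192 now. The client offers 192 and keeps 200 − 192 = 8.
Round 2 (the contractor proposes): the client can get 8 next round, worth 0.46 × 8 = 3.68 now. The contractor offers 3.68 and keeps 200 − 3.68 = 196.32.
So by rejecting in round 1, the contractor gets 196.32 next round, worth 0.96 × 196.32 = 188.4672 now.
Offer 200 ≥ 188.4672, so the contractor accepts.

Accept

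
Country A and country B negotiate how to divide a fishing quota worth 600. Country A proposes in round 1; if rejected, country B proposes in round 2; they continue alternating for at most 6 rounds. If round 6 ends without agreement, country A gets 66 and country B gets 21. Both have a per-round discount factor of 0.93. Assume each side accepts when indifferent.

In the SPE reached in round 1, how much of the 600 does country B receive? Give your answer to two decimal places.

Round 6 (country B proposes): country A gets 66 if talks fail, so country B offers 66 and keeps 534.
Round 5 (country A proposes): country B can get 534 next round, worth 0.93 × 534 = 496.62 now, so country A offers 496.62, keeping 103.38.
Round 4 (country B proposes): country A can get 103.38 next round, worth 0.93 × 103.38 = 96.1434 now, so country B offers 96.1434, keeping 503.8566.
Round 3 (country A proposes): country B can get 503.8566 next round, worth 0.93 × 503.8566 = 468.586638 now. Country A offers 468.586638 and keeps 600 − 468.586638 = 131.413362.
Round 2 (country B proposes): country A can get 131.413362 next round, worth 0.93 × 131.413362 = 122.21442666 now; country B offers that and keeps 477.78557334.
Round 1 (country A proposes): country B can get 477.78557334 next round, worth 0.93 × 477.78557334 = 444.3405832062 now, so country A offers 444.3405832062, keeping 155.6594167938.

444.34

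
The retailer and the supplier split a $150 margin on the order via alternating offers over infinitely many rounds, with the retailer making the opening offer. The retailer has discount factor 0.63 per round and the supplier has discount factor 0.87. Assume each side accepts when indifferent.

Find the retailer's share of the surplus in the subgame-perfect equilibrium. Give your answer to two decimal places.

Let x be the retailer's share when the retailer proposes and y be the supplier's share when the supplier proposes.
The supplier accepts iff offered ≥ 0.87·y, so x = 150 − 0.87y. Symmetrically y = 150 − 0.63x.
Substituting: x = 150 − 0.87(150 − 0.63x), giving x(1 − 0.63·0.87) = 150(1 − 0.87).
So x = 150 × 0.13 / 0.4519 ≈ 43.1511, and the supplier receives 150 − x ≈ 106.8489.

43.15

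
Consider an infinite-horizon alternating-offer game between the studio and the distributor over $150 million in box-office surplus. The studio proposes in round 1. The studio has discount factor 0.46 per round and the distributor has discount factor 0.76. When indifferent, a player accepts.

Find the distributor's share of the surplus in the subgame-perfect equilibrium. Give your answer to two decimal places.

In a stationary SPE each proposer offers the other exactly their discounted continuation value.
If the studio keeps x when proposing and the distributor keeps y when proposing, then x = 150 − 0.76y and y = 150 − 0.46x.
Solving: x = 150(1 − 0.76) / (1 − 0.46·0.76) = 36 / 0.6504 ≈ 55.3506.
The distributor gets 150 − 55.3506 ≈ 94.6494.

94.65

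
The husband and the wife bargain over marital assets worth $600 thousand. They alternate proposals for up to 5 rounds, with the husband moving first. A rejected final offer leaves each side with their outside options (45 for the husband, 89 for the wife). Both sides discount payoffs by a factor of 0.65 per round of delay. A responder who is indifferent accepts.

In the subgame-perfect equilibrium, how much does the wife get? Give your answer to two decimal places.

Work backward from the last round.
Round 5 (the husband proposes): the wife gets 89 if talks fail, so the husband offers 89 and keeps 511.
Round 4 (the wife proposes): the husband can get 511 next round, worth 0.65 × 511 = 332.15 now, so the wife offers 332.15, keeping 267.85.
Round 3 (the husband proposes): the wife can get 267.85 next round, worth 0.65 × 267.85 = 174.1025 now. The husband offers 174.1025 and keeps 600 − 174.1025 = 425.8975.
Round 2 (the wife proposes): the husband can get 425.8975 next round, worth 0.65 × 425.8975 = 276.833375 now; the wife offers that and keeps 323.166625.
Round 1 (the husband proposes): the wife can get 323.166625 next round, worth 0.65 × 323.166625 = 210.05830625 now. The husband offers 210.05830625 and keeps 600 − 210.05830625 = 389.94169375.

210.06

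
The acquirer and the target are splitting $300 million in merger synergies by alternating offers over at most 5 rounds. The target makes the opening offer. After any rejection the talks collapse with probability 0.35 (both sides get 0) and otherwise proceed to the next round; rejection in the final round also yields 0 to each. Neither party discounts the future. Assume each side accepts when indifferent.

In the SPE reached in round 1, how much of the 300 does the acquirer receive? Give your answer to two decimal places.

Round 5 (the target proposes): rejection yields 0 for the acquirer; the target offers 0 and keeps 300.
Round 4 (the acquirer proposes): rejecting gives the target an expected 0.65 × 300 = 195; the acquirer offers that and keeps 105.
Round 3 (the target proposes): rejecting gives the acquirer an expected 0.65 × 105 = 68.25. The target offers 68.25 and keeps 300 − 68.25 = 231.75.
Round 2 (the acquirer proposes): rejecting gives the target an expected 0.65 × 231.75 = 150.6375, so the acquirer offers 150.6375, keeping 149.3625.
Round 1 (the target proposes): rejecting gives the acquirer an expected 0.65 × 149.3625 = 97.085625, so the target offers 97.085625, keeping 202.914375.

97.09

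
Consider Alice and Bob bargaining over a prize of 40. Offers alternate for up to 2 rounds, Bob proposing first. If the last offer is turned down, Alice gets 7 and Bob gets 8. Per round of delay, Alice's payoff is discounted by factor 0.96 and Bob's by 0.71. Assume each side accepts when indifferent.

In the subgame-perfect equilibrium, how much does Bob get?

9.28

Round 2 (Alice proposes): Bob gets 8 if talks fail, so Alice offers 8 and keeps 32.
Round 1 (Bob proposes): Alice can get 32 next round, worth 0.96 × 32 = 30.72 now. Bob offers 30.72 and keeps 40 − 30.72 = 9.28.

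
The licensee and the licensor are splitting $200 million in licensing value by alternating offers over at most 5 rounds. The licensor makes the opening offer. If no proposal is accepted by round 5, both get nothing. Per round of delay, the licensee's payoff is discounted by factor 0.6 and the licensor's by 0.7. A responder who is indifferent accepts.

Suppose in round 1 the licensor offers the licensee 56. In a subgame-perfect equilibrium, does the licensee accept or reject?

Accept

Round 5 (the licensor proposes): rejection yields 0 for the licensee; the licensor offers 0 and keeps 200.
Round 4 (the licensee proposes): the licensor can get 200 next round, worth 0.7 × 200 = 140 now, so the licensee offers 140, keeping 60.
Round 3 (the licensor proposes): the licensee can get 60 next round, worth 0.6 × 60 = 36 now; the licensor offers that and keeps 164.
Round 2 (the licensee proposes): the licensor can get 164 next round, worth 0.7 × 164 = 114.8 now. The licensee offers 114.8 and keeps 200 − 114.8 = 85.2.
So by rejecting in round 1, the licensee gets 85.2 next round, worth 0.6 × 85.2 = 51.12 now.
Offer 56 ≥ 51.12, so the licensee accepts.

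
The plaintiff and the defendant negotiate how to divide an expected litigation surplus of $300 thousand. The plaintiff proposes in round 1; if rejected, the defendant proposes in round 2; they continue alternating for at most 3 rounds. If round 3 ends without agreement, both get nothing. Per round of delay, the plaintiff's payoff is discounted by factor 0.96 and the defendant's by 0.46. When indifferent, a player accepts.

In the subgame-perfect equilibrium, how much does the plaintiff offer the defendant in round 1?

5.52

Round 3 (the plaintiff proposes): the defendant will accept anything ≥ 0, so the plaintiff offers 0 and keeps 300.
Round 2 (the defendant proposes): the plaintiff can get 300 next round, worth 0.96 × 300 = 288 now, so the defendant offers 288, keeping 12.
Round 1 (the plaintiff proposes): the defendant can get 12 next round, worth 0.46 × 12 = 5.52 now; the plaintiff offers that and keeps 294.48.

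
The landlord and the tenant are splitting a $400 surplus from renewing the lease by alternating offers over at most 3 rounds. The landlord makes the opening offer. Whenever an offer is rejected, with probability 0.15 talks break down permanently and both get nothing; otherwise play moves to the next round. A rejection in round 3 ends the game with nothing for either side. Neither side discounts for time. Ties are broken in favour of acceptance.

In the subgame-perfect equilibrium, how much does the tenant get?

51

Round 3 (the landlord proposes): rejection yields 0 for the tenant; the landlord offers 0 and keeps 400.
Round 2 (the tenant proposes): rejecting gives the landlord an expected 0.85 × 400 = 340. The tenant offers 340 and keeps 400 − 340 = 60.
Round 1 (the landlord proposes): rejecting gives the tenant an expected 0.85 × 60 = 51, so the landlord offers 51, keeping 349.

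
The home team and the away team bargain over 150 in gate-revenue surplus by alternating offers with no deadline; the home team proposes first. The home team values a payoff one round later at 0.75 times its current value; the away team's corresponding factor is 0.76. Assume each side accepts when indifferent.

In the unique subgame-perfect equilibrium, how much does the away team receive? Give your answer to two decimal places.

Let x be the home team's share when the home team proposes and y be the away team's share when the away team proposes.
The away team accepts iff offered ≥ 0.76·y, so x = 150 − 0.76y. Symmetrically y = 150 − 0.75x.
Substituting: x = 150 − 0.76(150 − 0.75x), giving x(1 − 0.75·0.76) = 150(1 − 0.76).
So x = 150 × 0.24 / 0.43 ≈ 83.7209, and the away team receives 150 − x ≈ 66.2791.

66.28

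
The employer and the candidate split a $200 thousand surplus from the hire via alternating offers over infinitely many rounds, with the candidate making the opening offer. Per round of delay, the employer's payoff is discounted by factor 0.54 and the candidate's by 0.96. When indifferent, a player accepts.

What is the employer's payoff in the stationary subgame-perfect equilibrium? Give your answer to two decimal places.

In a stationary SPE each proposer offers the other exactly their discounted continuation value.
If the candidate keeps x when proposing and the employer keeps y when proposing, then x = 200 − 0.54y and y = 200 − 0.96x.
Solving: x = 200(1 − 0.54) / (1 − 0.96·0.54) = 92 / 0.4816 ≈ 191.0299.
The employer gets 200 − 191.0299 ≈ 8.9701.

8.97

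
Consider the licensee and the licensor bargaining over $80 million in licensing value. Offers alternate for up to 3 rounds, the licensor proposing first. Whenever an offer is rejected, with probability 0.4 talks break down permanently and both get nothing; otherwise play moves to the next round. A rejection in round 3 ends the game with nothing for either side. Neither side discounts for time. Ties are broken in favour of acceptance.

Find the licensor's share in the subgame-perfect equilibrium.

60.8

Round 3 (the licensor proposes): the licensee will accept anything ≥ 0, so the licensor offers 0 and keeps 80.
Round 2 (the licensee proposes): rejecting gives the licensor an expected 0.6 × 80 = 48. The licensee offers 48 and keeps 80 − 48 = 32.
Round 1 (the licensor proposes): rejecting gives the licensee an expected 0.6 × 32 = 19.2, so the licensor offers 19.2, keeping 60.8.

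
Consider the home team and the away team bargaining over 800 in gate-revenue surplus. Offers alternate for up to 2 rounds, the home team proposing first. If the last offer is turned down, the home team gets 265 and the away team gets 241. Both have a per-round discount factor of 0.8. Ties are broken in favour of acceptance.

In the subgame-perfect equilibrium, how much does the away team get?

Round 2 (the away team proposes): the home team gets 265 if talks fail, so the away team offers 265 and keeps 535.
Round 1 (the home team proposes): the away team can get 535 next round, worth 0.8 × 535 = 428 now. The home team offers 428 and keeps 800 − 428 = 372.

428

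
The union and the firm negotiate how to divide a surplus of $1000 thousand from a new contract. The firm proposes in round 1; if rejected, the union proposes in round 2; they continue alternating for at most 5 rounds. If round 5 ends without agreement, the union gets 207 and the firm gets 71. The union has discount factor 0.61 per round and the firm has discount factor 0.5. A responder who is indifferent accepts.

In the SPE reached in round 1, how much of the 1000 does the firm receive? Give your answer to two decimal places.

Work backward from the last round.
Round 5 (the firm proposes): the union gets 207 if talks fail, so the firm offers 207 and keeps 793.
Round 4 (the union proposes): the firm can get 793 next round, worth 0.5 × 793 = 396.5 now; the union offers that and keeps 603.5.
Round 3 (the firm proposes): the union can get 603.5 next round, worth 0.61 × 603.5 = 368.135 now, so the firm offers 368.135, keeping 631.865.
Round 2 (the union proposes): the firm can get 631.865 next round, worth 0.5 × 631.865 = 315.9325 now; the union offers that and keeps 684.0675.
Round 1 (the firm proposes): the union can get 684.0675 next round, worth 0.61 × 684.0675 = 417.281175 now; the firm offers that and keeps 582.718825.

582.72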